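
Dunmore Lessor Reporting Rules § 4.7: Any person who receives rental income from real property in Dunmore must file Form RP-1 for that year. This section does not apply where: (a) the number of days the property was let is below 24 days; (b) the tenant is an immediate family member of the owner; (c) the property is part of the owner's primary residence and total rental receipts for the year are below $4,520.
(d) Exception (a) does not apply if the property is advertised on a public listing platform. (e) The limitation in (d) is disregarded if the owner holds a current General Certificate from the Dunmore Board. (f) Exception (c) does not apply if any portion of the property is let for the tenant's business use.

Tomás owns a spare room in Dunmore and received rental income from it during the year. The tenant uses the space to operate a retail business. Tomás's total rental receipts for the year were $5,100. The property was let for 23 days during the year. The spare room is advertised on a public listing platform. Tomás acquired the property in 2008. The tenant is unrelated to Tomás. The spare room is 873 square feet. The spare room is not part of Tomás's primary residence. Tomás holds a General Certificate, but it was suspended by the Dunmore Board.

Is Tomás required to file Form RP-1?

Exception (a) is satisfied on its face — the number of days the property was let is 23 days, below the 24 days limit. But applying paragraphs (d)–(e): (d) operates against (a): the property is publicly advertised. (e) is inapplicable (the General Certificate is not current), so (d) stands. Exception (a) does not apply.
Exception (b) does not apply: the tenant is unrelated to the owner.
Exception (c) requires that the property is part of the owner's primary residence; but the spare room is not part of the primary residence, so (c) is unavailable.
No exception is made out. Tomás falls within the general rule.

Yes — Tomás must file Form RP-1.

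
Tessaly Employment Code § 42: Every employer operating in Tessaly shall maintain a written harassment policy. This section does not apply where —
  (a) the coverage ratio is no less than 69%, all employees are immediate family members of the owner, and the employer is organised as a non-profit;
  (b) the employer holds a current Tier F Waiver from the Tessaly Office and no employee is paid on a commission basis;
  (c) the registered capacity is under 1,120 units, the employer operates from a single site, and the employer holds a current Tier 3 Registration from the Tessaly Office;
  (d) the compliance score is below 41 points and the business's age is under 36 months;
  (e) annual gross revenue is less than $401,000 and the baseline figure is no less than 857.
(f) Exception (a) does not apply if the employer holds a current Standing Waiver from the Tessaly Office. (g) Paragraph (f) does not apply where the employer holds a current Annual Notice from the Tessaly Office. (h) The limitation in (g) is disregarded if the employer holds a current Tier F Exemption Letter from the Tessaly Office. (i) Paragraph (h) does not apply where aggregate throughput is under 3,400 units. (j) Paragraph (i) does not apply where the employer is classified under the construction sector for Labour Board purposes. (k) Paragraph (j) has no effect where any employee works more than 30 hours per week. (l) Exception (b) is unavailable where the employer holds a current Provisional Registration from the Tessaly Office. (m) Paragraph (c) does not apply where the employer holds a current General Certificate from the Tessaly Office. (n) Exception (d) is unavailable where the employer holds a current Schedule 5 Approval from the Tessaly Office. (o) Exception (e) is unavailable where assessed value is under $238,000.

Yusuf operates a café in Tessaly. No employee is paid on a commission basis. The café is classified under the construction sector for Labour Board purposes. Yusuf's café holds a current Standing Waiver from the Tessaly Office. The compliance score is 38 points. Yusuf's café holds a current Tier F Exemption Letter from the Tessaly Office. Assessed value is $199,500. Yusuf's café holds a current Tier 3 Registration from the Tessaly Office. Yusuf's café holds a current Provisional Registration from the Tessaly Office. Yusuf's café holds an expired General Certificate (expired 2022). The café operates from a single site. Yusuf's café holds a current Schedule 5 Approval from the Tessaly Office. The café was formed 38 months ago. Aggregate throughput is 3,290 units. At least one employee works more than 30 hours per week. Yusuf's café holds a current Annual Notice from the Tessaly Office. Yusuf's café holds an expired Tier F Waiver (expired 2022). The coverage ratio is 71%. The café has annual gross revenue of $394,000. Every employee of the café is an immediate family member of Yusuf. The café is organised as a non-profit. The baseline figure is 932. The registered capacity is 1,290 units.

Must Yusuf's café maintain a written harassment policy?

No — exception (a) applies; Yusuf's café is not required to maintain a written harassment policy.

All of (a)'s requirements are met (the coverage ratio is 71%, meeting the 69% threshold; every employee is an immediate family member; the employer is a non-profit). Applying paragraphs (f)–(k): (f) operates (a current Standing Waiver is held), but is overridden by (g): (g) operates against (f): a current Annual Notice is held. (h) would limit (g) — a current Tier F Exemption Letter is held — but (i) sets (h) aside: (i) operates against (h): aggregate throughput is 3,290 units, under the 3,400 units limit. (j) would limit (i) — the café is classified under the construction sector — but (k) sets (j) aside: (k) operates against (j): at least one employee exceeds 30 hours/week. So (a) applies.
Exception (b) requires that the employer holds a current Tier F Waiver from the Tessaly Office; but there is no Tier F Waiver in force, so (b) is unavailable.
Exception (c) requires that the registered capacity is under 1,120 units; but the registered capacity is 1,290 units, not under 1,120 units, so (c) is unavailable.
Exception (d) fails — the business's age is 38 months, not under 36 months.
Exception (e): annual gross revenue is $394,000, less than the $401,000 limit; the baseline figure is 932, meeting the 857 threshold — every condition holds. But applying paragraph (o): (o) operates against (e): assessed value is $199,500, under the $238,000 limit. Exception (e) does not apply.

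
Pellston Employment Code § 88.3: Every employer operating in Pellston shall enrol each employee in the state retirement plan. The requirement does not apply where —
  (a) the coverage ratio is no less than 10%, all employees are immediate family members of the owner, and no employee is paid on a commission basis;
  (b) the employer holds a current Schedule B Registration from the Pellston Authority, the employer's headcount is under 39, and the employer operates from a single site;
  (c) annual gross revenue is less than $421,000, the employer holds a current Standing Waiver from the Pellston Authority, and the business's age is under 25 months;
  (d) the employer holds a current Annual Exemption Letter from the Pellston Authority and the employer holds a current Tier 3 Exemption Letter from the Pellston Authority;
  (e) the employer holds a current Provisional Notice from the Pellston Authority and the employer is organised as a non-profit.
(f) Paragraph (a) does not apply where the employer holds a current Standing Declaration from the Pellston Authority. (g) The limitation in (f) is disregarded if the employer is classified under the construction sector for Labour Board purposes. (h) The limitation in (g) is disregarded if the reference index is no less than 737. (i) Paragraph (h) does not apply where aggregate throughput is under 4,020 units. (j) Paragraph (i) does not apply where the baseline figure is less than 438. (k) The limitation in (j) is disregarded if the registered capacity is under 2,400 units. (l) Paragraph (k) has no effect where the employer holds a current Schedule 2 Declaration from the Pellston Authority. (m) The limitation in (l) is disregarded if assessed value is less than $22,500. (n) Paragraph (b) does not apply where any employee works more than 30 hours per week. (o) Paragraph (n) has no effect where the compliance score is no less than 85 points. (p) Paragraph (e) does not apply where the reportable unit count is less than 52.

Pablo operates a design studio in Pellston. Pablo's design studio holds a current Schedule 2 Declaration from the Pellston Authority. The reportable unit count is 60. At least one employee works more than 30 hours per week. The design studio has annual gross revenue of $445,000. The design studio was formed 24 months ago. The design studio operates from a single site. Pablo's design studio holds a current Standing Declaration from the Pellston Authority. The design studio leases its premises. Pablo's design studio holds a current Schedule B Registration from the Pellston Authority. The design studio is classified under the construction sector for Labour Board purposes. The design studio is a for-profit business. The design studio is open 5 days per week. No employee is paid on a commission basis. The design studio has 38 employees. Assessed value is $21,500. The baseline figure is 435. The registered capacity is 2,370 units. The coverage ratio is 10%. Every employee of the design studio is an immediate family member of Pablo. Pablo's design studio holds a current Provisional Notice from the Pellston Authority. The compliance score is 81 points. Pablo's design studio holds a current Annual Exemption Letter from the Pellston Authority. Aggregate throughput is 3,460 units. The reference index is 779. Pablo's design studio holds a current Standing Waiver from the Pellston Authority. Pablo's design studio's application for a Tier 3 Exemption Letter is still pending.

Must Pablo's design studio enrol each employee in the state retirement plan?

Exception (a): the coverage ratio is 10%, meeting the 10% threshold; every employee is an immediate family member; no employee is paid on commission — every condition holds. Applying paragraphs (f)–(m): (f) would limit (a) — a current Standing Declaration is held — but (g) sets (f) aside: (g) is triggered — the design studio is classified under the construction sector. (h) would limit (g) — the reference index is 779, meeting the 737 threshold — but (i) sets (h) aside: (i) operates against (h): aggregate throughput is 3,460 units, under the 4,020 units limit. (j) would limit (i) — the baseline figure is 435, less than the 438 limit — but (k) sets (j) aside: (k) operates against (j): the registered capacity is 2,370 units, under the 2,400 units limit. (l) operates (a current Schedule 2 Declaration is held), but is displaced by (m): (m) operates against (l): assessed value is $21,500, less than the $22,500 limit. So (a) applies.
Exception (b) is satisfied on its face — a current Schedule B Registration is held; the employer's headcount is 38, under the 39 limit; the employer operates from a single site. Turning to paragraphs (n)–(o): (n) applies — at least one employee exceeds 30 hours/week. (o), which would lift (n), is inapplicable — the compliance score is 81 points, short of 85 points. (b) is therefore removed.
Exception (c) fails — annual gross revenue is $445,000, not less than $421,000.
Exception (d) fails — there is no Tier 3 Exemption Letter in force.
Exception (e) fails — the employer is for-profit.

No — exception (a) applies; Pablo's design studio is not required to enrol each employee in the state retirement plan.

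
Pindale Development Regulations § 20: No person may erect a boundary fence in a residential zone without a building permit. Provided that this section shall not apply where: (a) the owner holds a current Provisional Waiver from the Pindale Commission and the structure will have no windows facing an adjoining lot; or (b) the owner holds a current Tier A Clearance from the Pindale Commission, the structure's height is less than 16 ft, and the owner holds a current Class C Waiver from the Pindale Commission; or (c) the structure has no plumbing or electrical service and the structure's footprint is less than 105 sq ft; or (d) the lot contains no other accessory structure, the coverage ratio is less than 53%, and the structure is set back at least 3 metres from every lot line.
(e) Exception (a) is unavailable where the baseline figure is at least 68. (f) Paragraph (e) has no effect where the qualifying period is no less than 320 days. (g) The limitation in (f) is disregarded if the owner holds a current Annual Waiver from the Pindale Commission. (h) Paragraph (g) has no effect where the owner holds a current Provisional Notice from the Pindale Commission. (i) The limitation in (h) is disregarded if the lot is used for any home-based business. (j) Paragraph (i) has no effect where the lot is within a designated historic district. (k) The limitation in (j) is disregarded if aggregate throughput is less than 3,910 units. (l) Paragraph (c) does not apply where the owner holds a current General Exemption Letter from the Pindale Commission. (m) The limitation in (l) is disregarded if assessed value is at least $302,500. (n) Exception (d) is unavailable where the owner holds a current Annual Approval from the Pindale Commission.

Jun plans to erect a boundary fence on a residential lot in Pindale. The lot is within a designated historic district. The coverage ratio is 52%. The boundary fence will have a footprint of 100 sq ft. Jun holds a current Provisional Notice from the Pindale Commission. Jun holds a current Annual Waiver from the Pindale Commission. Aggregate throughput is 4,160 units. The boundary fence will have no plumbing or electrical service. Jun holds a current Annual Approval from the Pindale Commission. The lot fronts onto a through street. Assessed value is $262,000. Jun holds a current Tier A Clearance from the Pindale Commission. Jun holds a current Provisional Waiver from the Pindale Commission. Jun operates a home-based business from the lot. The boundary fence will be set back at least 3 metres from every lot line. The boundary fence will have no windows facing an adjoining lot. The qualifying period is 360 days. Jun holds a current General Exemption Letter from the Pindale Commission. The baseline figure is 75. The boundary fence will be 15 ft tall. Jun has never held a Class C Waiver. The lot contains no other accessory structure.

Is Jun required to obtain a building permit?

Exception (a) is satisfied on its face — a current Provisional Waiver is held; no windows face an adjoining lot. Under paragraphs (e)–(k): (e) operates (the baseline figure is 75, meeting the 68 threshold), but is displaced by (f): (f) is triggered — the qualifying period is 360 days, meeting the 320 days threshold. (g) would limit (f) — a current Annual Waiver is held — but (h) sets (g) aside: (h) operates against (g): a current Provisional Notice is held. (i) is engaged (a home-based business operates on the lot), but is overridden by (j): (j) is engaged — the lot is in a historic district. (k) does not operate here (aggregate throughput is 4,160 units, not less than 3,910 units), so (j) stands. So (a) applies.
Exception (b) fails — there is no Class C Waiver in force.
All of (c)'s requirements are met (there is no plumbing or electrical service; the structure's footprint is 100 sq ft, less than the 105 sq ft limit). But applying paragraphs (l)–(m): (l) is engaged — a current General Exemption Letter is held. (m), which would lift (l), does not operate here — assessed value is $262,000, short of $302,500. (c) is therefore removed.
Exception (d) is satisfied on its face — the lot has no other accessory structure; the coverage ratio is 52%, less than the 53% limit; the setback is at least 3 m on every side. But: (n) operates — a current Annual Approval is held. (d) is therefore removed.

No — exception (a) applies; Jun does not need a building permit.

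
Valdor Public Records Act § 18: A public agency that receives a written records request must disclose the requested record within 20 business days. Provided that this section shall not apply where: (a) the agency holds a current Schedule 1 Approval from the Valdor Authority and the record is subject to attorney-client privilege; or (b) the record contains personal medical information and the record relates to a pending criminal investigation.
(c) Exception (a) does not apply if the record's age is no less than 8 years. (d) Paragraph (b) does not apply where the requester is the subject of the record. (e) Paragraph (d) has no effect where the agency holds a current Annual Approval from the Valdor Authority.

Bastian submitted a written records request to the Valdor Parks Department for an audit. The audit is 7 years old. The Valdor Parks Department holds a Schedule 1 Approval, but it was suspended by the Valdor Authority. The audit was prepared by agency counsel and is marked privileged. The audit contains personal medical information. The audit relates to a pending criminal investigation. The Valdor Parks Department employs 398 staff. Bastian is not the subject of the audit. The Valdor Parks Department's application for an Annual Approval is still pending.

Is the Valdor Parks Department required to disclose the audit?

Exception (a) fails — the Schedule 1 Approval is not current.
Exception (b): the audit contains personal medical information; the audit relates to a pending investigation — every condition holds. Under paragraphs (d)–(e): (d) does not operate here — Bastian is not the subject of the audit. Exception (b) stands.

No — exception (b) applies; the Valdor Parks Department is not required to disclose the audit.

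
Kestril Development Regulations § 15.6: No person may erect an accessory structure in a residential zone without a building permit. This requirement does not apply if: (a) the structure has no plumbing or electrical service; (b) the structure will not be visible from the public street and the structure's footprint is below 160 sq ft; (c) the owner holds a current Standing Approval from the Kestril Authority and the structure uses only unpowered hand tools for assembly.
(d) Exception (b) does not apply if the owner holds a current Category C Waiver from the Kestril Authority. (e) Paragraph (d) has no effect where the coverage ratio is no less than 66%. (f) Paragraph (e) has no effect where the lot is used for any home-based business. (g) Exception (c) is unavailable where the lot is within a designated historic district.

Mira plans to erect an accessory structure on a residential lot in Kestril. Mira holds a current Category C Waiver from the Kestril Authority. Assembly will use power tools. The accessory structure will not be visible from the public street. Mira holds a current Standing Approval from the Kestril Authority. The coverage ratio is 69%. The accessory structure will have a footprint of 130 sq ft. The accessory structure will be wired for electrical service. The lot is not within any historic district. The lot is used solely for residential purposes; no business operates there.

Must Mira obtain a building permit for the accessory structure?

Exception (a) requires that the structure has no plumbing or electrical service; but electrical service is planned, so (a) is unavailable.
Exception (b)'s conditions are all satisfied: the structure will not be visible from the street; the structure's footprint is 130 sq ft, below the 160 sq ft limit. Applying paragraphs (d)–(f): (d) applies (a current Category C Waiver is held), but is overridden by (e): (e) operates against (d): the coverage ratio is 69%, meeting the 66% threshold. (f) is not engaged (the lot is solely residential), so (e) stands. (b) remains available.
Exception (c) requires that the structure uses only unpowered hand tools for assembly; but assembly uses power tools, so (c) is unavailable.

No — exception (b) applies; Mira does not need a building permit.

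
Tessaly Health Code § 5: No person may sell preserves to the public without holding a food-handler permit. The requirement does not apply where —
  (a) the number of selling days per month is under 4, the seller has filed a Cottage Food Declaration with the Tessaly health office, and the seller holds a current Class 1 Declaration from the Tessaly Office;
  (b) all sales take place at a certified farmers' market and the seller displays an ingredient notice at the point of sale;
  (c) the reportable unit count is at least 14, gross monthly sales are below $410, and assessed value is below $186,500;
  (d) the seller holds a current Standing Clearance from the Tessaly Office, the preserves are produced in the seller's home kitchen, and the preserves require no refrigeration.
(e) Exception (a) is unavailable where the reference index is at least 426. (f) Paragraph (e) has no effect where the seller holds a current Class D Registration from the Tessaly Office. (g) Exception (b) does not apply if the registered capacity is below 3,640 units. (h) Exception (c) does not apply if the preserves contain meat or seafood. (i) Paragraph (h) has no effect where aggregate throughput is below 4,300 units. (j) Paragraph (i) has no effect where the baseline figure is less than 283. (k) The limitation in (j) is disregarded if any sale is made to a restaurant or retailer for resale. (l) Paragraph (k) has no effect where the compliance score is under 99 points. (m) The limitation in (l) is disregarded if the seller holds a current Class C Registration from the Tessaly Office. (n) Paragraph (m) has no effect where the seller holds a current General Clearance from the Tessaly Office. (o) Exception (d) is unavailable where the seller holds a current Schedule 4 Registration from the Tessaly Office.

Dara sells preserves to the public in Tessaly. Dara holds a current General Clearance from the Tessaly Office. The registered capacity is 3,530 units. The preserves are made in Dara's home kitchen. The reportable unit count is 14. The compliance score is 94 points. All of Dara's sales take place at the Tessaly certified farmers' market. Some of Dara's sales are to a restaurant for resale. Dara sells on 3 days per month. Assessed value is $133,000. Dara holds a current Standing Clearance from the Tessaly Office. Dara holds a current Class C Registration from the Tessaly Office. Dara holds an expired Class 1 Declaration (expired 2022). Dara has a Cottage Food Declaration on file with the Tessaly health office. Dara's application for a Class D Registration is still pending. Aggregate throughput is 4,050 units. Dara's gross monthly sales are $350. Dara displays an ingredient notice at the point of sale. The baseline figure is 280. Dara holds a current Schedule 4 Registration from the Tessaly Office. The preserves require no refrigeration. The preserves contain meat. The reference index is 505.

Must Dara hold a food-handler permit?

Yes — Dara must hold a food-handler permit.

Exception (a) requires that the seller holds a current Class 1 Declaration from the Tessaly Office; but no current Class 1 Declaration is held, so (a) is unavailable.
Exception (b): all sales are at a certified farmers' market; an ingredient notice is displayed — every condition holds. But: (g) operates — the registered capacity is 3,530 units, below the 3,640 units limit. Exception (b) does not apply.
Exception (c): the reportable unit count is 14, meeting the 14 threshold; gross monthly sales are $350, below the $410 limit; assessed value is $133,000, below the $186,500 limit — every condition holds. But: (h) is triggered — the preserves contain meat. (i) operates (aggregate throughput is 4,050 units, below the 4,300 units limit), but is set aside by (j): (j) operates against (i): the baseline figure is 280, less than the 283 limit. (k) applies (some sales are to a restaurant for resale), but is set aside by (l): (l) operates against (k): the compliance score is 94 points, under the 99 points limit. (m) would limit (l) — a current Class C Registration is held — but (n) sets (m) aside: (n) operates against (m): a current General Clearance is held. (c) is therefore removed.
Exception (d)'s conditions are all satisfied: a current Standing Clearance is held; the preserves are home-kitchen produced; the preserves are shelf-stable. But: (o) operates against (d): a current Schedule 4 Registration is held. Exception (d) does not apply.
None of the exceptions is available; § 5 applies in full.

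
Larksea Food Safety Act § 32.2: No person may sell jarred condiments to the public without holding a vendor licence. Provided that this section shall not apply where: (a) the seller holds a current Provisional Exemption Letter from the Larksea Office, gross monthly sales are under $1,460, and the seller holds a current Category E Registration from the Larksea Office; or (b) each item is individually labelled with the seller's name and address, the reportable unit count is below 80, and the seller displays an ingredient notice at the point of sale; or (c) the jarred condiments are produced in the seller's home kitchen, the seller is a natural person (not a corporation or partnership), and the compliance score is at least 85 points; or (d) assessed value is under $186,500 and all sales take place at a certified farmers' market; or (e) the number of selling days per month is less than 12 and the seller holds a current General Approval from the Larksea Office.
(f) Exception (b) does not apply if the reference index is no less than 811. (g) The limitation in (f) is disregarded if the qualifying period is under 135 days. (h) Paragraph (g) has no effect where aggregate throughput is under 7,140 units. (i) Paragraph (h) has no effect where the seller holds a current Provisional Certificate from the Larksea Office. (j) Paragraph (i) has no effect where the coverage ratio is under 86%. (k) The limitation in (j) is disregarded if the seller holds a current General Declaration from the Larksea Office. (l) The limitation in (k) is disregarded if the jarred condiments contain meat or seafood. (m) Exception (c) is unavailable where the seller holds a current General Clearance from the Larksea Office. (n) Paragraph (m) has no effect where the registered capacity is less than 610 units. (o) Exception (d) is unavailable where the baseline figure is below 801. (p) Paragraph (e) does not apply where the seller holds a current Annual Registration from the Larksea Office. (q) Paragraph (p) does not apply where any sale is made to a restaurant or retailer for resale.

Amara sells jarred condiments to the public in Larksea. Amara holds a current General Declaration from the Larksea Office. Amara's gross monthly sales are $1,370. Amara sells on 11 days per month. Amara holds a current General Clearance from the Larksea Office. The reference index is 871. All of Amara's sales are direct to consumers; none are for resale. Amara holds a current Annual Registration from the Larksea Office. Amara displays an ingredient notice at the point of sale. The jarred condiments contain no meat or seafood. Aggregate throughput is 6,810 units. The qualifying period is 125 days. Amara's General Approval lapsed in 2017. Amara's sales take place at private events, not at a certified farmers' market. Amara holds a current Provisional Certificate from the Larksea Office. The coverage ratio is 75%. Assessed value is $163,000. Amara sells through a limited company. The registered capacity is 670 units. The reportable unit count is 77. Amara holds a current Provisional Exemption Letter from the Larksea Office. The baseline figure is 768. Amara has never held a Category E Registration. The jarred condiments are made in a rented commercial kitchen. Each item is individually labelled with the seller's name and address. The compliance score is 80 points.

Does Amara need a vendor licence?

No — exception (b) applies; Amara is not required to hold a vendor licence.

Exception (a) fails — there is no Category E Registration in force.
Exception (b) is satisfied on its face — items are individually labelled; the reportable unit count is 77, below the 80 limit; an ingredient notice is displayed. Under paragraphs (f)–(l): (f) would limit (b) — the reference index is 871, meeting the 811 threshold — but (g) sets (f) aside: (g) operates against (f): the qualifying period is 125 days, under the 135 days limit. (h) is triggered (aggregate throughput is 6,810 units, under the 7,140 units limit), but yields to (i): (i) operates against (h): a current Provisional Certificate is held. (j) applies (the coverage ratio is 75%, under the 86% limit), but is displaced by (k): (k) applies — a current General Declaration is held. (l) is not engaged (the jarred condiments contain no meat or seafood), so (k) stands. So (b) applies.
Exception (c) does not apply: the jarred condiments are made in a commercial kitchen, not a home kitchen.
Exception (d) does not apply: sales are at private events, not a certified farmers' market.
Exception (e) requires that the seller holds a current General Approval from the Larksea Office; but the General Approval is not current, so (e) is unavailable.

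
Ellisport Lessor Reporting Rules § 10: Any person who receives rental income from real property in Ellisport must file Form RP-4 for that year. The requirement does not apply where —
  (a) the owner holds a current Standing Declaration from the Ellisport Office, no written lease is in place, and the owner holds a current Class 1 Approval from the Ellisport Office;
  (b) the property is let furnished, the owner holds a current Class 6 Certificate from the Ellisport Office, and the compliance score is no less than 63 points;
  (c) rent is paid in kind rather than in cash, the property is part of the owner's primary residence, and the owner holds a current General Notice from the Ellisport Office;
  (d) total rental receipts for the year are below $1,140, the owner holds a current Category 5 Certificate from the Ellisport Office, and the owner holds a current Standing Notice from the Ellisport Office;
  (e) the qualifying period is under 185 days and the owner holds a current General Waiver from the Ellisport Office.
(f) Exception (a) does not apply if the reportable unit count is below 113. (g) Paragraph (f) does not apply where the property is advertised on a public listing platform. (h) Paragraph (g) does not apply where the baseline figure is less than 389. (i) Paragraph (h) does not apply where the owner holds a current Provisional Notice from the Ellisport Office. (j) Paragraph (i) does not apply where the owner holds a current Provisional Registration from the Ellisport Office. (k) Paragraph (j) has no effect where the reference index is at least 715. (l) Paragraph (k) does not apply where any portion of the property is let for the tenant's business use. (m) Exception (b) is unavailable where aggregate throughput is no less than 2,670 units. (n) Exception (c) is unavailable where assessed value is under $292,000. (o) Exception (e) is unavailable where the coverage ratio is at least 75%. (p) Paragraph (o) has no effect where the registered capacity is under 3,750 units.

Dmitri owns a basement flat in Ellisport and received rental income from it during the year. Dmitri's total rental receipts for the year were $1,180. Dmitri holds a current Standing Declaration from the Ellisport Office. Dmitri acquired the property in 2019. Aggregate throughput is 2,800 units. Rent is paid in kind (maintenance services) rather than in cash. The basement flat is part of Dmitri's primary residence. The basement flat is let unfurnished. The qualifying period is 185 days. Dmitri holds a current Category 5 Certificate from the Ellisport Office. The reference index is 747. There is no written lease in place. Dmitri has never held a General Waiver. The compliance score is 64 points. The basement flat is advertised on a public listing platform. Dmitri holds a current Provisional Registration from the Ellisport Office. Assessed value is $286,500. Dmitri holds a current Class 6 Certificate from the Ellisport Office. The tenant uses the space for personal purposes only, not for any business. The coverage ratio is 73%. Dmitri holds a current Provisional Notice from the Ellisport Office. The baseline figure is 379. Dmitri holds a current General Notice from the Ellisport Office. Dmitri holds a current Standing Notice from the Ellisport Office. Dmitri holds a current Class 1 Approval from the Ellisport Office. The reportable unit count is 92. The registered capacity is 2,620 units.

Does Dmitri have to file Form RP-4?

No — exception (a) applies; Dmitri is not required to file Form RP-4.

Exception (a)'s conditions are all satisfied: a current Standing Declaration is held; there is no written lease; a current Class 1 Approval is held. As to paragraphs (f)–(l): (f) would limit (a) — the reportable unit count is 92, below the 113 limit — but (g) sets (f) aside: (g) operates against (f): the property is publicly advertised. (h) would limit (g) — the baseline figure is 379, less than the 389 limit — but (i) sets (h) aside: (i) operates against (h): a current Provisional Notice is held. (j) is triggered (a current Provisional Registration is held), but is displaced by (k): (k) operates against (j): the reference index is 747, meeting the 715 threshold. (l), which would lift (k), is inapplicable — the space is used for personal purposes only. So (a) applies.
Exception (b) fails — the property is let unfurnished.
Exception (c) is satisfied on its face — rent is paid in kind; the basement flat is part of the primary residence; a current General Notice is held. However, paragraph (n) must be considered: (n) operates against (c): assessed value is $286,500, under the $292,000 limit. (c) is therefore removed.
Exception (d) does not apply: total rental receipts for the year are $1,180, not below $1,140.
Exception (e) does not apply: the qualifying period is 185 days, not under 185 days.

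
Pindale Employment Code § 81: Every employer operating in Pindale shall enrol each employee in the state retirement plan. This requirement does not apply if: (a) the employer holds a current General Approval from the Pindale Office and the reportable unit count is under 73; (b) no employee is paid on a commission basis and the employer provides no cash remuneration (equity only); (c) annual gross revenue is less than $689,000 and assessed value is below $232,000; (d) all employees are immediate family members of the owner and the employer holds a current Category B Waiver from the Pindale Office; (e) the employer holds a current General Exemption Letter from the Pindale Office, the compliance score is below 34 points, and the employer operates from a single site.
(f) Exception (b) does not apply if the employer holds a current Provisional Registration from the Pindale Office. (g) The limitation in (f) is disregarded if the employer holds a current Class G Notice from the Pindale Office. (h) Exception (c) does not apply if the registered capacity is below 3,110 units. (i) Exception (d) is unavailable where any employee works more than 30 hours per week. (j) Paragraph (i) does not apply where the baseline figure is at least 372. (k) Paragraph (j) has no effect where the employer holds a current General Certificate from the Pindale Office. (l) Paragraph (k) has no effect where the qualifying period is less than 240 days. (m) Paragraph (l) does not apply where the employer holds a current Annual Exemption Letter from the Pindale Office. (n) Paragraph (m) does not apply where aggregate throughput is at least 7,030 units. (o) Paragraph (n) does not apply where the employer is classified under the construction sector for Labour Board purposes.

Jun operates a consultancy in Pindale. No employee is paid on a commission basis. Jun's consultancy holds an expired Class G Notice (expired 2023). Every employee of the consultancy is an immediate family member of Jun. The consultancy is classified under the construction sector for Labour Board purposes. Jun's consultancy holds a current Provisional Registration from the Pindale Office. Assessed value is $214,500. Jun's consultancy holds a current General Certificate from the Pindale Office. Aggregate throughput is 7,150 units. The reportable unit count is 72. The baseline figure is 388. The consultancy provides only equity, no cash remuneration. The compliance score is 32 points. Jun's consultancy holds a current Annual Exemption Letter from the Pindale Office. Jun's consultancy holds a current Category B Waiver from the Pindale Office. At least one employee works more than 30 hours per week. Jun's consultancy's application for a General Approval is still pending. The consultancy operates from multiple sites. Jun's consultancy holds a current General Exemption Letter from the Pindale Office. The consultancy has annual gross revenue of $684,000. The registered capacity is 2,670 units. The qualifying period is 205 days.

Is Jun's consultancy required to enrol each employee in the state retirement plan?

Yes — Jun's consultancy must enrol each employee in the state retirement plan.

Exception (a) fails — the General Approval is not current.
Exception (b): no employee is paid on commission; remuneration is equity-only — every condition holds. Turning to paragraphs (f)–(g): (f) is engaged — a current Provisional Registration is held. (g), which would lift (f), is not triggered — no current Class G Notice is held. So (b) is unavailable.
All of (c)'s requirements are met (annual gross revenue is $684,000, less than the $689,000 limit; assessed value is $214,500, below the $232,000 limit). But: (h) operates against (c): the registered capacity is 2,670 units, below the 3,110 units limit. Exception (c) does not apply.
Exception (d)'s conditions are all satisfied: every employee is an immediate family member; a current Category B Waiver is held. But: (i) operates against (d): at least one employee exceeds 30 hours/week. (j) would limit (i) — the baseline figure is 388, meeting the 372 threshold — but (k) sets (j) aside: (k) operates against (j): a current General Certificate is held. (l) is engaged (the qualifying period is 205 days, less than the 240 days limit), but is overridden by (m): (m) operates against (l): a current Annual Exemption Letter is held. (n) would limit (m) — aggregate throughput is 7,150 units, meeting the 7,030 units threshold — but (o) sets (n) aside: (o) is engaged — the consultancy is classified under the construction sector. So (d) is unavailable.
Exception (e) does not apply: the employer operates from multiple sites.
No exception applies. The general rule governs.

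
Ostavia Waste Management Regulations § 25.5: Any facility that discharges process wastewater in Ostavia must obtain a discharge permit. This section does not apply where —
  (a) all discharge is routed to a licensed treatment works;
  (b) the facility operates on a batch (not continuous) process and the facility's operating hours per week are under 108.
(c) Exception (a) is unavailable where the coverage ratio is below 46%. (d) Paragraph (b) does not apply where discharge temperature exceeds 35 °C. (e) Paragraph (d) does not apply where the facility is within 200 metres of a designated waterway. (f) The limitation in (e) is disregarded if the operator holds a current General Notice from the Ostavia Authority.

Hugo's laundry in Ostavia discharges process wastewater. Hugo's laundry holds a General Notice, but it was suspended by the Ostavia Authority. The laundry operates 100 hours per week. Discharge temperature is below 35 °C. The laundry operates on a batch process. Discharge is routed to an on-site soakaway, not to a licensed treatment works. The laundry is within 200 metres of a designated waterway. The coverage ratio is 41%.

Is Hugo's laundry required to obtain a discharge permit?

No — exception (b) applies; Hugo's laundry is not required to obtain a discharge permit.

Exception (a) fails — discharge is not routed to a licensed treatment works.
Exception (b)'s conditions are all satisfied: the facility operates on a batch process; the facility's operating hours per week are 100, under the 108 limit. Applying paragraphs (d)–(f): (d), which would limit (b), is not triggered: discharge temperature is below 35 °C. So (b) applies.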